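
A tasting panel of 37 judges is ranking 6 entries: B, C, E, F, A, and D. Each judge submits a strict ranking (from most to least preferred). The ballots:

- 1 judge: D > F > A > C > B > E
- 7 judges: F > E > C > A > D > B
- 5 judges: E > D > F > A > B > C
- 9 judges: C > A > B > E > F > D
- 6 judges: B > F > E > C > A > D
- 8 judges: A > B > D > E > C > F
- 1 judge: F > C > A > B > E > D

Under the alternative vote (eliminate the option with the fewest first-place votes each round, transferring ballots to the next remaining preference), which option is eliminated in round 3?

B

Round 1: B 6, C 9, E 5, F 8, A 8, D 1. Eliminate D.
Round 2: B 6, C 9, E 5, F 9, A 8. Eliminate E.
Round 3: B 6, C 9, F 14, A 8. Eliminate B.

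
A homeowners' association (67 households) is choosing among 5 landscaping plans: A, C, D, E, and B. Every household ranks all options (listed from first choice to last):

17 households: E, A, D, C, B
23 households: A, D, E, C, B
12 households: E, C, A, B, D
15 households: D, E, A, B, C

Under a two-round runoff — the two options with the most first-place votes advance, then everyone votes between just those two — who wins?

Round 1 first-place votes: A 23, C 0, D 15, E 29, B 0.
E and A advance.
Runoff: E is preferred to A by 44 voters; A by 23.
E wins the runoff.

E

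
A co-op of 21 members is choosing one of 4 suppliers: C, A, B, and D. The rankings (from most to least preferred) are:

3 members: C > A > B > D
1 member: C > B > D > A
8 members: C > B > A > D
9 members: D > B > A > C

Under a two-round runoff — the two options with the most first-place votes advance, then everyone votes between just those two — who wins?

C

Round 1 first-place votes: C 12, A 0, B 0, D 9.
C and D advance.
Runoff: C is preferred to D by 12 voters; D by 9.
C wins the runoff.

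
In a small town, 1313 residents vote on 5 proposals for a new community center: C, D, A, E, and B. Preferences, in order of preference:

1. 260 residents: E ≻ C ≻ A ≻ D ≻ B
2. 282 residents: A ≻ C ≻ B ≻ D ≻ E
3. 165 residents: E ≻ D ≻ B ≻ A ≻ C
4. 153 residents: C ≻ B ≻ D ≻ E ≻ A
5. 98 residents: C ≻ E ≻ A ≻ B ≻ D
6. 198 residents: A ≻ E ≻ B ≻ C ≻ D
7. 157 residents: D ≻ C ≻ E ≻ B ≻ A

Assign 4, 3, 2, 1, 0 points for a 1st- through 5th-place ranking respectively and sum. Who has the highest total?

C: 260·3 + 282·3 + 165·0 + 153·4 + 98·4 + 198·1 + 157·3 = 3299
D: 260·1 + 282·1 + 165·3 + 153·2 + 98·0 + 198·0 + 157·4 = 1971
A: 260·2 + 282·4 + 165·1 + 153·0 + 98·2 + 198·4 + 157·0 = 2801
E: 260·4 + 282·0 + 165·4 + 153·1 + 98·3 + 198·3 + 157·2 = 3055
B: 260·0 + 282·2 + 165·2 + 153·3 + 98·1 + 198·2 + 157·1 = 2004
C has the highest Borda score (3299).

C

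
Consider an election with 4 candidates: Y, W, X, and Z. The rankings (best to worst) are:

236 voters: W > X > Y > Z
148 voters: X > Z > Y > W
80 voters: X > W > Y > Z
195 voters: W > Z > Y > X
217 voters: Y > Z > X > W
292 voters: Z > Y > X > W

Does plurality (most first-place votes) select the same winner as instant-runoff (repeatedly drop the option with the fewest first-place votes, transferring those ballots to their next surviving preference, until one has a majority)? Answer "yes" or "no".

Plurality — first-place votes: Y 217, W 431, X 228, Z 292. Winner: W.
Instant-runoff — R1 Y 217, W 431, X 228, Z 292 (Y out); R2 W 431, X 228, Z 509 (X out); R3 W 511, Z 657 (Z winner). Winner: Z.
The two methods disagree.

no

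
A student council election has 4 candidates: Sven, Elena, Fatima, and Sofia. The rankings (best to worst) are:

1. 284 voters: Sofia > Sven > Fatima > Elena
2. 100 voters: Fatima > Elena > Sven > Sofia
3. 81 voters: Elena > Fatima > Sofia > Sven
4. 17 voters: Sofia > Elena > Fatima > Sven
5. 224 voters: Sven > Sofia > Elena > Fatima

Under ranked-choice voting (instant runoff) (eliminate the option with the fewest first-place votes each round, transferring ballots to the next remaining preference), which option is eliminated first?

Elena

Round 1: Sven 224, Elena 81, Fatima 100, Sofia 301. Eliminate Elena.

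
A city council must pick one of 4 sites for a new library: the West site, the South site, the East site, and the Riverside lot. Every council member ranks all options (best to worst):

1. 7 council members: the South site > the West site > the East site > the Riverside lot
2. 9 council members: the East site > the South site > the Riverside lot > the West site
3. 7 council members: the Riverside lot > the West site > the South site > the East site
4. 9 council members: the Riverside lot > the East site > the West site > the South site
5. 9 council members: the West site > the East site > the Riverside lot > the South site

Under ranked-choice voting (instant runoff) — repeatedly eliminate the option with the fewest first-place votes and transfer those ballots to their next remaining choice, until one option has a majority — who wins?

the Riverside lot

Round 1: the West site 9, the South site 7, the East site 9, the Riverside lot 16. Eliminate the South site.
Round 2: the West site 16, the East site 9, the Riverside lot 16. Eliminate the East site.
Round 3: the West site 16, the Riverside lot 25. The Riverside lot has a majority.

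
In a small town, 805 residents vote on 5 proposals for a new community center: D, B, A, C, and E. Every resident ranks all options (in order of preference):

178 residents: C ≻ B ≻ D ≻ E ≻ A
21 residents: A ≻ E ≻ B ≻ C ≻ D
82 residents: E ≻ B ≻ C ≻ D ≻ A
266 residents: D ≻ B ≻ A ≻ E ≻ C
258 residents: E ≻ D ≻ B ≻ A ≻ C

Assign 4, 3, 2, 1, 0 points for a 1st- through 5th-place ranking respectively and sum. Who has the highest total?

D

D: 178·2 + 21·0 + 82·1 + 266·4 + 258·3 = 2276
B: 178·3 + 21·2 + 82·3 + 266·3 + 258·2 = 2136
A: 178·0 + 21·4 + 82·0 + 266·2 + 258·1 = 874
C: 178·4 + 21·1 + 82·2 + 266·0 + 258·0 = 897
E: 178·1 + 21·3 + 82·4 + 266·1 + 258·4 = 1867
D has the highest Borda score (2276).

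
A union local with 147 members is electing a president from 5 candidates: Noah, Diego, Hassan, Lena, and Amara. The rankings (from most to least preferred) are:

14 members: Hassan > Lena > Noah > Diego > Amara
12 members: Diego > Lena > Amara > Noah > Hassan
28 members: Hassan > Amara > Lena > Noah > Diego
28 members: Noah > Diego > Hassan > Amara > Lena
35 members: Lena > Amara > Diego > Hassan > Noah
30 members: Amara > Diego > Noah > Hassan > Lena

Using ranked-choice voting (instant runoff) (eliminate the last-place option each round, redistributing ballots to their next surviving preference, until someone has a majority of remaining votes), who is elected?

Hassan

Round 1: Noah 28, Diego 12, Hassan 42, Lena 35, Amara 30. Eliminate Diego.
Round 2: Noah 28, Hassan 42, Lena 47, Amara 30. Eliminate Noah.
Round 3: Hassan 70, Lena 47, Amara 30. Eliminate Amara.
Round 4: Hassan 100, Lena 47. Hassan has a majority.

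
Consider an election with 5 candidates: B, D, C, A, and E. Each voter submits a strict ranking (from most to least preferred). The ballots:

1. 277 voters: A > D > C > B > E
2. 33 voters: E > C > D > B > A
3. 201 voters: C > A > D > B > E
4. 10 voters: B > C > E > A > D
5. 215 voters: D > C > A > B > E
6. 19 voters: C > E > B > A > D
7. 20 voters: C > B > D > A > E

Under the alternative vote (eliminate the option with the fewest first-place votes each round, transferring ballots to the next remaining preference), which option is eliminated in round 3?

Round 1: B 10, D 215, C 240, A 277, E 33. Eliminate B.
Round 2: D 215, C 250, A 277, E 33. Eliminate E.
Round 3: D 215, C 283, A 277. Eliminate D.

D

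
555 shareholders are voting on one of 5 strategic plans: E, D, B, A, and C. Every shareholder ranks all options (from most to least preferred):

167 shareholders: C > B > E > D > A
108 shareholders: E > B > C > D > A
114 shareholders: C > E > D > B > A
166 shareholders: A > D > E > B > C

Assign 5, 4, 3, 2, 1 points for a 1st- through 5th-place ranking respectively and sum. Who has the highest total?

E: 167·3 + 108·5 + 114·4 + 166·3 = 1995
D: 167·2 + 108·2 + 114·3 + 166·4 = 1556
B: 167·4 + 108·4 + 114·2 + 166·2 = 1660
A: 167·1 + 108·1 + 114·1 + 166·5 = 1219
C: 167·5 + 108·3 + 114·5 + 166·1 = 1895
E has the highest Borda score (1995).

E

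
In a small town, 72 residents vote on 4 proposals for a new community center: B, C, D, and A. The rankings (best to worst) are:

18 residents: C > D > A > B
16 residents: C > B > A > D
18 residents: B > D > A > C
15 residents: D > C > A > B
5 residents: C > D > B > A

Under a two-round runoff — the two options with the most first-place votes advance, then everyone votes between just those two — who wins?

C

Round 1 first-place votes: B 18, C 39, D 15, A 0.
C and B advance.
Runoff: C is preferred to B by 54 voters; B by 18.
C wins the runoff.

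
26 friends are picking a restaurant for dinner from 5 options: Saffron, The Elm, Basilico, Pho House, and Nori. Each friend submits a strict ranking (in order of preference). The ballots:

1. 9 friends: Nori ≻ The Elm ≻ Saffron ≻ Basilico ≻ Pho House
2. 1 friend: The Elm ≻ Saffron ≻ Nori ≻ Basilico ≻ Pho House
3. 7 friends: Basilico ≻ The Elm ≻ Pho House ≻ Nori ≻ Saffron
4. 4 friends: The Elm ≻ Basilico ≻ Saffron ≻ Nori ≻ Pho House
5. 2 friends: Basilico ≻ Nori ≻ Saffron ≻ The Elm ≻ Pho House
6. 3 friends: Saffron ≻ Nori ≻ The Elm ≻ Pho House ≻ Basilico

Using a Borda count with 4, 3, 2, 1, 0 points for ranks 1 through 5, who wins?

The Elm

Saffron: 9·2 + 1·3 + 7·0 + 4·2 + 2·2 + 3·4 = 45
The Elm: 9·3 + 1·4 + 7·3 + 4·4 + 2·1 + 3·2 = 76
Basilico: 9·1 + 1·1 + 7·4 + 4·3 + 2·4 + 3·0 = 58
Pho House: 9·0 + 1·0 + 7·2 + 4·0 + 2·0 + 3·1 = 17
Nori: 9·4 + 1·2 + 7·1 + 4·1 + 2·3 + 3·3 = 64
The Elm has the highest Borda score (76).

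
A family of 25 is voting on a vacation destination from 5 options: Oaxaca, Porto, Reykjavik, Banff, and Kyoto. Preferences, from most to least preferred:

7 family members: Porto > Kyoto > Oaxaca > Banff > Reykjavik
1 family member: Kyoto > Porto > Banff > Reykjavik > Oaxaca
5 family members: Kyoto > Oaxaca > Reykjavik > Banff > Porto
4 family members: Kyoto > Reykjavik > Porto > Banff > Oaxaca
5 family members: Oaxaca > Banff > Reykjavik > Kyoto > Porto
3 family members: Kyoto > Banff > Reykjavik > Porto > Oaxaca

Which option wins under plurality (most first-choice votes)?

Kyoto

First-place votes: Oaxaca 5, Porto 7, Reykjavik 0, Banff 0, Kyoto 13.
Kyoto has the most first-place votes.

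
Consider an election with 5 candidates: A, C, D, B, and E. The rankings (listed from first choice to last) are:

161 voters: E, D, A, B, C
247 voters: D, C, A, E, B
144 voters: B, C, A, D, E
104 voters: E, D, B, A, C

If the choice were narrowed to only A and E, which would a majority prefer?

A

Voters preferring A to E: 391; preferring E to A: 265.
A wins the head-to-head.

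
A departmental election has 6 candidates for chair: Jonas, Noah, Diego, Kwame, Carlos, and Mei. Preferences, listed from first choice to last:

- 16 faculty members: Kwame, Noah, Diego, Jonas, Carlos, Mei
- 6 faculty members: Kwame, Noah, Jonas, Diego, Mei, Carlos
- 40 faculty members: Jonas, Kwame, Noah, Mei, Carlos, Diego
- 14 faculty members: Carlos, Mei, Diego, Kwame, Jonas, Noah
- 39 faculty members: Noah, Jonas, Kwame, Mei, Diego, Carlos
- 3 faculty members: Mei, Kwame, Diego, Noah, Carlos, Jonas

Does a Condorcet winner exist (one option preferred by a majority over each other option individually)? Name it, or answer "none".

Checking pairwise contests:
Noah beats Jonas 64–54.
Kwame beats Noah 79–39.
Jonas beats Diego 85–33.
Jonas beats Kwame 79–39.
Jonas beats Carlos 101–17.
Jonas beats Mei 101–17.
Every option loses at least one head-to-head, so there is no Condorcet winner.

none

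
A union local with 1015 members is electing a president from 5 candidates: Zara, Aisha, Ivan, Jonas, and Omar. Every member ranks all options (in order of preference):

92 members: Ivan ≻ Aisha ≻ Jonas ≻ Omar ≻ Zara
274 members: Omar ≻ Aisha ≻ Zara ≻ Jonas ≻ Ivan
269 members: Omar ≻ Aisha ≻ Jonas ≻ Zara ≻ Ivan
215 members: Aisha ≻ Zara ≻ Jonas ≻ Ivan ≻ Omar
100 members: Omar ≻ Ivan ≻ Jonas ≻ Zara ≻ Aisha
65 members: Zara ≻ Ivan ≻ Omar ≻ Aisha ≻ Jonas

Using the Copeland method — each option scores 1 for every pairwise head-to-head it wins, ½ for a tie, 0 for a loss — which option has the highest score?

Omar

Zara: beats Ivan and Jonas; loses to Aisha and Omar → score 2.
Aisha: beats Zara, Ivan, and Jonas; loses to Omar → score 3.
Ivan: loses to Zara, Aisha, Jonas, and Omar → score 0.
Jonas: beats Ivan; loses to Zara, Aisha, and Omar → score 1.
Omar: beats Zara, Aisha, Ivan, and Jonas → score 4.
Omar has the best pairwise record.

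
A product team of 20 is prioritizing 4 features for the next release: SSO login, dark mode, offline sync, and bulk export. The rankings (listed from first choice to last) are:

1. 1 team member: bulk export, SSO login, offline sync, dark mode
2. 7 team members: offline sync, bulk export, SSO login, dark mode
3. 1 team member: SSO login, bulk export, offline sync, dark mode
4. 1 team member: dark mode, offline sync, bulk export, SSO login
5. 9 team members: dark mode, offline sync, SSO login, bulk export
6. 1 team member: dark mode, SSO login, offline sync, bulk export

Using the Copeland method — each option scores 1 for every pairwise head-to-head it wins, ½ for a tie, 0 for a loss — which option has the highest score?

dark mode

SSO login: beats bulk export; loses to dark mode and offline sync → score 1.
dark mode: beats SSO login, offline sync, and bulk export → score 3.
offline sync: beats SSO login and bulk export; loses to dark mode → score 2.
bulk export: loses to SSO login, dark mode, and offline sync → score 0.
dark mode has the best pairwise record.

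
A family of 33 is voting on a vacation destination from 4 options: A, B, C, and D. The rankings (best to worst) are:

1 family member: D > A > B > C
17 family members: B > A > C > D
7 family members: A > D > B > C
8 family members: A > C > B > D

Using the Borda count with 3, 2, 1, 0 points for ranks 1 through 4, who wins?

A: 1·2 + 17·2 + 7·3 + 8·3 = 81
B: 1·1 + 17·3 + 7·1 + 8·1 = 67
C: 1·0 + 17·1 + 7·0 + 8·2 = 33
D: 1·3 + 17·0 + 7·2 + 8·0 = 17
A has the highest Borda score (81).

A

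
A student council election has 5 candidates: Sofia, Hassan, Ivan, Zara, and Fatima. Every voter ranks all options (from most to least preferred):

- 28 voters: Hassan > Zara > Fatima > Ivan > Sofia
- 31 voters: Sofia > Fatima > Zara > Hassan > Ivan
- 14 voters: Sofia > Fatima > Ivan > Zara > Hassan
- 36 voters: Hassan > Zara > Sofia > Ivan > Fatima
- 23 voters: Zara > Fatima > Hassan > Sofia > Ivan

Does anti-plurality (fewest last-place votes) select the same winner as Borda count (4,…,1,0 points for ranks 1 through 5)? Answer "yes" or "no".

Anti-plurality — last-place votes: Sofia 28, Hassan 14, Ivan 54, Zara 0, Fatima 36. Winner: Zara.
Borda — scores: Sofia 275, Hassan 333, Ivan 92, Zara 360, Fatima 260. Winner: Zara.
The two methods agree.

yes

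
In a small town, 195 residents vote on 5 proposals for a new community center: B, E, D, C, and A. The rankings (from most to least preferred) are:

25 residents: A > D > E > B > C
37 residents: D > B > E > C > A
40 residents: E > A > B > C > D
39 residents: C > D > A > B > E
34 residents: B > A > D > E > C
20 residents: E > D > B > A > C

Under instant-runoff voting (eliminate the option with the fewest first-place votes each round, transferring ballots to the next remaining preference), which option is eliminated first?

Round 1: B 34, E 60, D 37, C 39, A 25. Eliminate A.

A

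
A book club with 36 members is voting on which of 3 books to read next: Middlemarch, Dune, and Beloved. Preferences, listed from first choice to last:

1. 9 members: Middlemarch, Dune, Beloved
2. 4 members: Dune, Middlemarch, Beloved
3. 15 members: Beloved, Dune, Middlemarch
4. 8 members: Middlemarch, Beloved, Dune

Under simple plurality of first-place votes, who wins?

First-place votes: Middlemarch 17, Dune 4, Beloved 15.
Middlemarch has the most first-place votes.

Middlemarch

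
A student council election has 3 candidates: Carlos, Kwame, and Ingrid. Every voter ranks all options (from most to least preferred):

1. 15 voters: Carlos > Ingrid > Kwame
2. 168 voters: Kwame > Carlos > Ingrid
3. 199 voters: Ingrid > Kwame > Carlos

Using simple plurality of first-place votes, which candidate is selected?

Ingrid

First-place votes: Carlos 15, Kwame 168, Ingrid 199.
Ingrid has the most first-place votes.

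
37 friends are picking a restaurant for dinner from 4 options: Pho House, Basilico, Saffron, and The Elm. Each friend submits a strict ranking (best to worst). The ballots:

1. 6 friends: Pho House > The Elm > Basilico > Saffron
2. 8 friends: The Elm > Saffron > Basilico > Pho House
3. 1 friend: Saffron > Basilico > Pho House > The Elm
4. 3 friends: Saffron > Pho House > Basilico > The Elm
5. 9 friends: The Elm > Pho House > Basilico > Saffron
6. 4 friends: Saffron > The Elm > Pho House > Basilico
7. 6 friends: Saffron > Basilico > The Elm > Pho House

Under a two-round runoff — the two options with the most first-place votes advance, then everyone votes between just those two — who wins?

The Elm

Round 1 first-place votes: Pho House 6, Basilico 0, Saffron 14, The Elm 17.
The Elm and Saffron advance.
Runoff: The Elm is preferred to Saffron by 23 voters; Saffron by 14.
The Elm wins the runoff.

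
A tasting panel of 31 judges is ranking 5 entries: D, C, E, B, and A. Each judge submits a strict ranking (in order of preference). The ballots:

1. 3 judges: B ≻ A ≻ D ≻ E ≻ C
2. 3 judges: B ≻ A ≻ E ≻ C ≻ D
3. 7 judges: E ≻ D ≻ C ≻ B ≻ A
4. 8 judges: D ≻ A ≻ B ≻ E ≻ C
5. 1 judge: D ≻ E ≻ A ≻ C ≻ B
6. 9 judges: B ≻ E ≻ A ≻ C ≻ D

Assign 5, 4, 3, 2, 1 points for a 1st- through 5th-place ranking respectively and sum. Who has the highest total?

B

D: 3·3 + 3·1 + 7·4 + 8·5 + 1·5 + 9·1 = 94
C: 3·1 + 3·2 + 7·3 + 8·1 + 1·2 + 9·2 = 58
E: 3·2 + 3·3 + 7·5 + 8·2 + 1·4 + 9·4 = 106
B: 3·5 + 3·5 + 7·2 + 8·3 + 1·1 + 9·5 = 114
A: 3·4 + 3·4 + 7·1 + 8·4 + 1·3 + 9·3 = 93
B has the highest Borda score (114).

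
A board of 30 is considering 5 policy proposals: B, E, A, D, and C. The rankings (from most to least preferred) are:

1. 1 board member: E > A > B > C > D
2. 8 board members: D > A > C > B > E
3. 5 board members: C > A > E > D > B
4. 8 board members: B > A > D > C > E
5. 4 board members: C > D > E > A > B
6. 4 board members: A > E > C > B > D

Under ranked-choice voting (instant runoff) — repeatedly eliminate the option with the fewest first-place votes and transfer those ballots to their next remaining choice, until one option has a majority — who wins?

C

Round 1: B 8, E 1, A 4, D 8, C 9. Eliminate E.
Round 2: B 8, A 5, D 8, C 9. Eliminate A.
Round 3: B 9, D 8, C 13. Eliminate D.
Round 4: B 9, C 21. C has a majority.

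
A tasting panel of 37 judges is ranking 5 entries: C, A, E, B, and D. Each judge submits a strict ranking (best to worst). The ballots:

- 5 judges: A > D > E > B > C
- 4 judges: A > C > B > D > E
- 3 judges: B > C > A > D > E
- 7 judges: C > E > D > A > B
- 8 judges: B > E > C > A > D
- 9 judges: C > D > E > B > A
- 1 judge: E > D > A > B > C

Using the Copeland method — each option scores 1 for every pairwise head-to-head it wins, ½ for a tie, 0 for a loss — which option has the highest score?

C: beats A, E, B, and D → score 4.
A: beats D; loses to C, E, and B → score 1.
E: beats A and B; loses to C and D → score 2.
B: beats A; loses to C, E, and D → score 1.
D: beats E and B; loses to C and A → score 2.
C has the best pairwise record.

C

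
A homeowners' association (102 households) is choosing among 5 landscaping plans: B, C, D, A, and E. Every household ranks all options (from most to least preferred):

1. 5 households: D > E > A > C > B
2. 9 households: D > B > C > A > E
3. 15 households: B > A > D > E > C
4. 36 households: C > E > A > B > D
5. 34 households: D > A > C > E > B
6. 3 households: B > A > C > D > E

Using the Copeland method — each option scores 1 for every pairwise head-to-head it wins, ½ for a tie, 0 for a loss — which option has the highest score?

B: beats D; loses to C, A, and E → score 1.
C: beats B and E; loses to D and A → score 2.
D: beats C and E; loses to B and A → score 2.
A: beats B, C, D, and E → score 4.
E: beats B; loses to C, D, and A → score 1.
A has the best pairwise record.

A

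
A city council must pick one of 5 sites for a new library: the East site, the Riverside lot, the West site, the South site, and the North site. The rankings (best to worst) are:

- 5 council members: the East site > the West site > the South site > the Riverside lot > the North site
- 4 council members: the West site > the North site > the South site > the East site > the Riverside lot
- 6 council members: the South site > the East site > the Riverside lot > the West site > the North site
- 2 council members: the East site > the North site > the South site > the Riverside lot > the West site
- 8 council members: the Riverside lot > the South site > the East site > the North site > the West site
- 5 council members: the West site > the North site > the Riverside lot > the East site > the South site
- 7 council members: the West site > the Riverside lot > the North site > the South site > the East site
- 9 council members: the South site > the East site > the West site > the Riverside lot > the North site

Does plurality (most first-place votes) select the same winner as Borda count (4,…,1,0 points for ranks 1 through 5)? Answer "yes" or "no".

no

Plurality — first-place votes: the East site 7, the Riverside lot 8, the West site 16, the South site 15, the North site 0. Winner: the West site.
Borda — scores: the East site 98, the Riverside lot 91, the West site 103, the South site 113, the North site 55. Winner: the South site.
The two methods disagree.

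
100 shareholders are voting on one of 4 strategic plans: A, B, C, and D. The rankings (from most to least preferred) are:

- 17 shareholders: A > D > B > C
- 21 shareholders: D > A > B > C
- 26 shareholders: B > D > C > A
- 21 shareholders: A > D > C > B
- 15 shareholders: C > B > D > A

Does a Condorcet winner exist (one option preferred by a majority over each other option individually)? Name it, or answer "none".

D

D vs A: 62–38 for D.
D vs B: 59–41 for D.
D vs C: 85–15 for D.
D beats every other option head-to-head.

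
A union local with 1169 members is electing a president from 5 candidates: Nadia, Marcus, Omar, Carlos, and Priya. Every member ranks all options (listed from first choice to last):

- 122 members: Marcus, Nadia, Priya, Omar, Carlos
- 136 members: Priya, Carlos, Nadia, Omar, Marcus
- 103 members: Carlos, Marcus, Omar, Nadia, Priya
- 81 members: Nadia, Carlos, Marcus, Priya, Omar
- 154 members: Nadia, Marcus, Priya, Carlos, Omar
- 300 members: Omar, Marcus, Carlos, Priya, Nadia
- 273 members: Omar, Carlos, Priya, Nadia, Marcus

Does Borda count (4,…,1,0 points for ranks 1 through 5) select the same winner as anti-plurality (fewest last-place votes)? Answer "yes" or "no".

no

Borda — scores: Nadia 1954, Marcus 2321, Omar 2756, Carlos 2636, Priya 2023. Winner: Omar.
Anti-plurality — last-place votes: Nadia 300, Marcus 409, Omar 235, Carlos 122, Priya 103. Winner: Priya.
The two methods disagree.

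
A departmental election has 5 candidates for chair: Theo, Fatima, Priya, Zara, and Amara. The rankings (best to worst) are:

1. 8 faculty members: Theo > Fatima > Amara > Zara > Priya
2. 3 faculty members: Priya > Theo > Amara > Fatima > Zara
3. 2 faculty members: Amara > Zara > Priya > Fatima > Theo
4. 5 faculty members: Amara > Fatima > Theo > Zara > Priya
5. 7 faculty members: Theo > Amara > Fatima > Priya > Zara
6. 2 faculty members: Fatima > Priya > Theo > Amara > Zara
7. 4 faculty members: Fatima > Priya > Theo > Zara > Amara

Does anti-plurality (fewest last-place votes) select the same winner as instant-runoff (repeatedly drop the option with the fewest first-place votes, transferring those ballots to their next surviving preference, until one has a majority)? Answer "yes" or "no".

Anti-plurality — last-place votes: Theo 2, Fatima 0, Priya 13, Zara 12, Amara 4. Winner: Fatima.
Instant-runoff — R1 Theo 15, Fatima 6, Priya 3, Zara 0, Amara 7 (Zara out); R2 Theo 15, Fatima 6, Priya 3, Amara 7 (Priya out); R3 Theo 18, Fatima 6, Amara 7 (Theo winner). Winner: Theo.
The two methods disagree.

no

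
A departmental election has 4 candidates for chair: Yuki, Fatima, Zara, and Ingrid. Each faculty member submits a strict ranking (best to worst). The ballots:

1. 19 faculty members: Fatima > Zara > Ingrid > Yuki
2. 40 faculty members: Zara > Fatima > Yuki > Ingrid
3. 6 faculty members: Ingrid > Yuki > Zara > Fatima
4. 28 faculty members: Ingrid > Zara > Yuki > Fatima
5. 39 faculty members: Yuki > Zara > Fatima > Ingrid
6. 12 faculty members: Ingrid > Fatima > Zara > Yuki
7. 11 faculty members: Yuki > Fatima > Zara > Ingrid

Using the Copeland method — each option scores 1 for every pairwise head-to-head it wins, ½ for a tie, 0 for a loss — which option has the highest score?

Yuki: beats Fatima and Ingrid; loses to Zara → score 2.
Fatima: beats Ingrid; loses to Yuki and Zara → score 1.
Zara: beats Yuki, Fatima, and Ingrid → score 3.
Ingrid: loses to Yuki, Fatima, and Zara → score 0.
Zara has the best pairwise record.

Zara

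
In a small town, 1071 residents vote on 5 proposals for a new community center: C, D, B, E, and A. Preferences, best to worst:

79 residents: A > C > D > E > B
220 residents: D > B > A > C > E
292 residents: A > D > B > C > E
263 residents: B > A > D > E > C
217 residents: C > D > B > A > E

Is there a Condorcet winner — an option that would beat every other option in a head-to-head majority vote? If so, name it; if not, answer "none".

Checking pairwise contests:
D beats C 775–296.
A beats D 634–437.
D beats B 808–263.
C beats E 808–263.
B beats A 700–371.
Every option loses at least one head-to-head, so there is no Condorcet winner.

none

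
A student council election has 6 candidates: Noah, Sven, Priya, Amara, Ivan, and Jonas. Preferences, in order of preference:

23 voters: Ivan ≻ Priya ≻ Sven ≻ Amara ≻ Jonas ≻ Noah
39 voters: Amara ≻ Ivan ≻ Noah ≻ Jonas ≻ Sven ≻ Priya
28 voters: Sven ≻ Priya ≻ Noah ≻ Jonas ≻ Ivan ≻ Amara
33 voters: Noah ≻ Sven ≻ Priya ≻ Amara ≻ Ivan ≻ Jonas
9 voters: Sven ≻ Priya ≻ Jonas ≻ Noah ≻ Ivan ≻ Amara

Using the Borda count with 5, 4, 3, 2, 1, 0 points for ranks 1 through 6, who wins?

Noah: 23·0 + 39·3 + 28·3 + 33·5 + 9·2 = 384
Sven: 23·3 + 39·1 + 28·5 + 33·4 + 9·5 = 425
Priya: 23·4 + 39·0 + 28·4 + 33·3 + 9·4 = 339
Amara: 23·2 + 39·5 + 28·0 + 33·2 + 9·0 = 307
Ivan: 23·5 + 39·4 + 28·1 + 33·1 + 9·1 = 341
Jonas: 23·1 + 39·2 + 28·2 + 33·0 + 9·3 = 184
Sven has the highest Borda score (425).

Sven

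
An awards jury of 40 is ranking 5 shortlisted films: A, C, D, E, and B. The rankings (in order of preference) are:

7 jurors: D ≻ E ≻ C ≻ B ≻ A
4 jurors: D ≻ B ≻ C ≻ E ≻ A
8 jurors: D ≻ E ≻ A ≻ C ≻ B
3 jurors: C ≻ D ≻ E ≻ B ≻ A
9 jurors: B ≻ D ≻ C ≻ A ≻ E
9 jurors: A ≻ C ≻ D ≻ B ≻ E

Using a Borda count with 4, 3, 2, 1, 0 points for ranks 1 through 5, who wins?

A: 7·0 + 4·0 + 8·2 + 3·0 + 9·1 + 9·4 = 61
C: 7·2 + 4·2 + 8·1 + 3·4 + 9·2 + 9·3 = 87
D: 7·4 + 4·4 + 8·4 + 3·3 + 9·3 + 9·2 = 130
E: 7·3 + 4·1 + 8·3 + 3·2 + 9·0 + 9·0 = 55
B: 7·1 + 4·3 + 8·0 + 3·1 + 9·4 + 9·1 = 67
D has the highest Borda score (130).

D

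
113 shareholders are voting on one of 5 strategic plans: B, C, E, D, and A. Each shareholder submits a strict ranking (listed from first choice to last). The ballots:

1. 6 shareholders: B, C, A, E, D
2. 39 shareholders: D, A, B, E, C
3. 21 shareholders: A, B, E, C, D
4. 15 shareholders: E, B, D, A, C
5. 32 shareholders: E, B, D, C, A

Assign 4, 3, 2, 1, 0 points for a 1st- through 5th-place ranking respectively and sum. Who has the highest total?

B

B: 6·4 + 39·2 + 21·3 + 15·3 + 32·3 = 306
C: 6·3 + 39·0 + 21·1 + 15·0 + 32·1 = 71
E: 6·1 + 39·1 + 21·2 + 15·4 + 32·4 = 275
D: 6·0 + 39·4 + 21·0 + 15·2 + 32·2 = 250
A: 6·2 + 39·3 + 21·4 + 15·1 + 32·0 = 228
B has the highest Borda score (306).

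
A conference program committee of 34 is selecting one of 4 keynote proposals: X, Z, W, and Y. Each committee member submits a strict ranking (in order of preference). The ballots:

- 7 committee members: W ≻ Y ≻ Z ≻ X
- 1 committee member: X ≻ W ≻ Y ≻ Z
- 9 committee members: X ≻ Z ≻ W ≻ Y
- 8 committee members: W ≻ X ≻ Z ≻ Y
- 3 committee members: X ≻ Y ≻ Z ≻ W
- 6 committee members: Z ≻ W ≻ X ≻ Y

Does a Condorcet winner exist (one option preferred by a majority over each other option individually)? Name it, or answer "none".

Checking pairwise contests:
W beats X 21–13.
X beats Z 21–13.
Z beats W 18–16.
X beats Y 27–7.
Every option loses at least one head-to-head, so there is no Condorcet winner.

none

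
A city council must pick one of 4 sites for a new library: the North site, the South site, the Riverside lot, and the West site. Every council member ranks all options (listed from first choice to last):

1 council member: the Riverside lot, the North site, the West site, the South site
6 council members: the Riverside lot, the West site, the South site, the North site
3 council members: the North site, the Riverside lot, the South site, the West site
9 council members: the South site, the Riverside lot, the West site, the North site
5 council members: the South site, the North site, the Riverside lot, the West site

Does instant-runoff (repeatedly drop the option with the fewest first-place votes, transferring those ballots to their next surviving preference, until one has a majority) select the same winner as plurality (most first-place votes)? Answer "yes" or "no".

yes

Instant-runoff — R1 the North site 3, the South site 14, the Riverside lot 7, the West site 0 (the South site winner). Winner: the South site.
Plurality — first-place votes: the North site 3, the South site 14, the Riverside lot 7, the West site 0. Winner: the South site.
The two methods agree.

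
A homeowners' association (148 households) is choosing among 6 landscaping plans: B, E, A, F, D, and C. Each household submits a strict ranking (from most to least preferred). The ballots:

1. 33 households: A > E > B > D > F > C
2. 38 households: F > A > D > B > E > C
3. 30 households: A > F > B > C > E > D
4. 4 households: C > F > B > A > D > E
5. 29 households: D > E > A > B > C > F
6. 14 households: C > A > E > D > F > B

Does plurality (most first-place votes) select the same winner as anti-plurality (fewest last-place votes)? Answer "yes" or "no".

Plurality — first-place votes: B 0, E 0, A 63, F 38, D 29, C 18. Winner: A.
Anti-plurality — last-place votes: B 14, E 4, A 0, F 29, D 30, C 71. Winner: A.
The two methods agree.

yes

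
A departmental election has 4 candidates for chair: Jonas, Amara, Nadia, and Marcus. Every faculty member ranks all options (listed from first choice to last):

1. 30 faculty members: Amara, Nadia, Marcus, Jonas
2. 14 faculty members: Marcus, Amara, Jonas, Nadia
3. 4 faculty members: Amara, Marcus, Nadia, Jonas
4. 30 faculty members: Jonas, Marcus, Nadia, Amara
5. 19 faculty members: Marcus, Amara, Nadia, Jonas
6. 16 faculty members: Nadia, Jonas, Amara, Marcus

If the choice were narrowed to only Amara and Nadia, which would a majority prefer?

Voters preferring Amara to Nadia: 67; preferring Nadia to Amara: 46.
Amara wins the head-to-head.

Amara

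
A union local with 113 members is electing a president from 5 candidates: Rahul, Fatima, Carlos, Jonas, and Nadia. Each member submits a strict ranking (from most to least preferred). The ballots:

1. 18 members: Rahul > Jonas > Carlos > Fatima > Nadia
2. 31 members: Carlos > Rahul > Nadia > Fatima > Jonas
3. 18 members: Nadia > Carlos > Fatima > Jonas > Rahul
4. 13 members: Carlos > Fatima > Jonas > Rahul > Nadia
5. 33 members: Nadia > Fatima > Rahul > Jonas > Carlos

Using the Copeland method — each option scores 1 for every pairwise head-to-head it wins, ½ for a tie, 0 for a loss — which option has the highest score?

Carlos

Rahul: beats Jonas and Nadia; loses to Fatima and Carlos → score 2.
Fatima: beats Rahul and Jonas; loses to Carlos and Nadia → score 2.
Carlos: beats Rahul, Fatima, Jonas, and Nadia → score 4.
Jonas: loses to Rahul, Fatima, Carlos, and Nadia → score 0.
Nadia: beats Fatima and Jonas; loses to Rahul and Carlos → score 2.
Carlos has the best pairwise record.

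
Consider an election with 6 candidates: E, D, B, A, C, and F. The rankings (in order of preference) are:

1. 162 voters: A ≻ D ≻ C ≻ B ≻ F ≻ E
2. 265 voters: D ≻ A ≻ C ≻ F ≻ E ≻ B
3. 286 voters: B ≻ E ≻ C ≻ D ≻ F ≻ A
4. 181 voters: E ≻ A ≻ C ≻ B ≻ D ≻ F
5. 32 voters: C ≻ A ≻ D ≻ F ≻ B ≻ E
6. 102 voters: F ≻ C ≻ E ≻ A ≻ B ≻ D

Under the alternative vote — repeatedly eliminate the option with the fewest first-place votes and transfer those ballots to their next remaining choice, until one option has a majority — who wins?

Round 1: E 181, D 265, B 286, A 162, C 32, F 102. Eliminate C.
Round 2: E 181, D 265, B 286, A 194, F 102. Eliminate F.
Round 3: E 283, D 265, B 286, A 194. Eliminate A.
Round 4: E 283, D 459, B 286. Eliminate E.
Round 5: D 459, B 569. B has a majority.

B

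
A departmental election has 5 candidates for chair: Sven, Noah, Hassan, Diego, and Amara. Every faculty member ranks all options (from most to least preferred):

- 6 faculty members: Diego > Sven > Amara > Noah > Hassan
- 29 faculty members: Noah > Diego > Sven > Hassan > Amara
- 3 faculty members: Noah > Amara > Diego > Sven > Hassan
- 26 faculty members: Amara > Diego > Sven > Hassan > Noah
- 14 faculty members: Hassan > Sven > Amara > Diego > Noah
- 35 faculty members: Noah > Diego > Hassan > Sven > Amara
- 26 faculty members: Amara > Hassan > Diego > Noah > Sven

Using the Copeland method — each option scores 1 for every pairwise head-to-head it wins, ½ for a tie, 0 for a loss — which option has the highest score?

Sven: beats Amara; loses to Noah, Hassan, and Diego → score 1.
Noah: beats Sven and Hassan; loses to Diego and Amara → score 2.
Hassan: beats Sven and Amara; loses to Noah and Diego → score 2.
Diego: beats Sven, Noah, Hassan, and Amara → score 4.
Amara: beats Noah; loses to Sven, Hassan, and Diego → score 1.
Diego has the best pairwise record.

Diego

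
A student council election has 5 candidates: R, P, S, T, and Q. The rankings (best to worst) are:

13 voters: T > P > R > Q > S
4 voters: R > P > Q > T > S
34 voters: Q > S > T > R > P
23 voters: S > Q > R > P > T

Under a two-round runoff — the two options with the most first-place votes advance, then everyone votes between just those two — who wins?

Q

Round 1 first-place votes: R 4, P 0, S 23, T 13, Q 34.
Q and S advance.
Runoff: Q is preferred to S by 51 voters; S by 23.
Q wins the runoff.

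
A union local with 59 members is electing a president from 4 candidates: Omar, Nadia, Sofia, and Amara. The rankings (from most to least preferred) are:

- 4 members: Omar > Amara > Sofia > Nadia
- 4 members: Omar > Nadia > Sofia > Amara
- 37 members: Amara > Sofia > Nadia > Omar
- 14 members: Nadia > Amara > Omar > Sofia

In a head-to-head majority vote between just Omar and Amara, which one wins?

Voters preferring Omar to Amara: 8; preferring Amara to Omar: 51.
Amara wins the head-to-head.

Amara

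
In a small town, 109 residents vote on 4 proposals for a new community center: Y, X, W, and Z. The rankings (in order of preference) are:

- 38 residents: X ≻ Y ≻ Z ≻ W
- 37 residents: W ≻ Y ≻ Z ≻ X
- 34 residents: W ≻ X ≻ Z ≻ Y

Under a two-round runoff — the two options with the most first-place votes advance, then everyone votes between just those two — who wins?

Round 1 first-place votes: Y 0, X 38, W 71, Z 0.
W and X advance.
Runoff: W is preferred to X by 71 voters; X by 38.
W wins the runoff.

W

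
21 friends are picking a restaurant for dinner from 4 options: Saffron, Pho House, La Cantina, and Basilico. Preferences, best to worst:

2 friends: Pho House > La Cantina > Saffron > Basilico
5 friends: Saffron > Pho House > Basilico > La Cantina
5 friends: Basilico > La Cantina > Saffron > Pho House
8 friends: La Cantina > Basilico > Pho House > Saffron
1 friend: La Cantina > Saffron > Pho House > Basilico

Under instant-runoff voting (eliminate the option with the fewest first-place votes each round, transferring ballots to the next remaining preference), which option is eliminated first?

Pho House

Round 1: Saffron 5, Pho House 2, La Cantina 9, Basilico 5. Eliminate Pho House.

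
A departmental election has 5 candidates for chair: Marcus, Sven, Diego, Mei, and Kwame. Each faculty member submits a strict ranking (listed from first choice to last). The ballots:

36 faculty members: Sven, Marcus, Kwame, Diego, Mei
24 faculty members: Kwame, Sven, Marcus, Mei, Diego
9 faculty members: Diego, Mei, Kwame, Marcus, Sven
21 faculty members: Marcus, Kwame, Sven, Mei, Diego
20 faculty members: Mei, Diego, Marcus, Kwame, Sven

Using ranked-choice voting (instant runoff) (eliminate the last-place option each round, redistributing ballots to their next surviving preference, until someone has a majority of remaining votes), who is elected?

Round 1: Marcus 21, Sven 36, Diego 9, Mei 20, Kwame 24. Eliminate Diego.
Round 2: Marcus 21, Sven 36, Mei 29, Kwame 24. Eliminate Marcus.
Round 3: Sven 36, Mei 29, Kwame 45. Eliminate Mei.
Round 4: Sven 36, Kwame 74. Kwame has a majority.

Kwame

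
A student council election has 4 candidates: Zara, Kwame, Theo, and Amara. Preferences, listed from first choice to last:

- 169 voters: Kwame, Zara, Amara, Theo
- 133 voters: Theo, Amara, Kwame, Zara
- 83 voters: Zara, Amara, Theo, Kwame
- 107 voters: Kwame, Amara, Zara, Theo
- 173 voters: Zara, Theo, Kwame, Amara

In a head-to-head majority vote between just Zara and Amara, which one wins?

Zara

Voters preferring Zara to Amara: 425; preferring Amara to Zara: 240.
Zara wins the head-to-head.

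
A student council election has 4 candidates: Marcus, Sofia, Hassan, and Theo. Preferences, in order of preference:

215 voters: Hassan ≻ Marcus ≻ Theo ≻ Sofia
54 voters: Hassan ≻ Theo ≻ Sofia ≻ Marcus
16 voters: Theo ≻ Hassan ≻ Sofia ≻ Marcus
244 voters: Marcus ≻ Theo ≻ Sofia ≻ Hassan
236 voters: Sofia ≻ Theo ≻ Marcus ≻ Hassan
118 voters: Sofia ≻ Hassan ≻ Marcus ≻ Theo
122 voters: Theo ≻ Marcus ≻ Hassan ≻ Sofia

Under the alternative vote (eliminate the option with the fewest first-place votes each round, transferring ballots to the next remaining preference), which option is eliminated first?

Theo

Round 1: Marcus 244, Sofia 354, Hassan 269, Theo 138. Eliminate Theo.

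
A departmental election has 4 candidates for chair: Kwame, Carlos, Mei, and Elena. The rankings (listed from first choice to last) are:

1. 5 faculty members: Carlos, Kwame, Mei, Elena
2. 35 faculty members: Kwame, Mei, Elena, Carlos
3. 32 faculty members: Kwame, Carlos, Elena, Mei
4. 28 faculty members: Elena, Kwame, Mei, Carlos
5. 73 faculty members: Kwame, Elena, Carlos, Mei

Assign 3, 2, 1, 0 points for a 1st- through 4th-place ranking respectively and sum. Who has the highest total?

Kwame

Kwame: 5·2 + 35·3 + 32·3 + 28·2 + 73·3 = 486
Carlos: 5·3 + 35·0 + 32·2 + 28·0 + 73·1 = 152
Mei: 5·1 + 35·2 + 32·0 + 28·1 + 73·0 = 103
Elena: 5·0 + 35·1 + 32·1 + 28·3 + 73·2 = 297
Kwame has the highest Borda score (486).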